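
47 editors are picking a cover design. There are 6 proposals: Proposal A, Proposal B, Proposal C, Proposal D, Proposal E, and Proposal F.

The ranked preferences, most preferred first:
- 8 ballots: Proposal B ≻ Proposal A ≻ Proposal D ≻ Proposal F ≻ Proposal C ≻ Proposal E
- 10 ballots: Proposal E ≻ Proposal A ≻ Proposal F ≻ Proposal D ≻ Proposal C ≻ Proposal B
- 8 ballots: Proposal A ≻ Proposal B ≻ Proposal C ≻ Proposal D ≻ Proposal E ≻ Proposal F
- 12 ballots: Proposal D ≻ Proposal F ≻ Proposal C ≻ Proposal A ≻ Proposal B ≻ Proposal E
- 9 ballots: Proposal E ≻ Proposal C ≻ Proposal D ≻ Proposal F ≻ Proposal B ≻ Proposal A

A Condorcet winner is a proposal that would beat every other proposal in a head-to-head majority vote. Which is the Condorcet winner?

Proposal A

Proposal A vs Proposal B: 30–17
Proposal A vs Proposal C: 26–21
Proposal A vs Proposal D: 26–21
Proposal A vs Proposal E: 28–19
Proposal A vs Proposal F: 26–21
Proposal A beats every other proposal.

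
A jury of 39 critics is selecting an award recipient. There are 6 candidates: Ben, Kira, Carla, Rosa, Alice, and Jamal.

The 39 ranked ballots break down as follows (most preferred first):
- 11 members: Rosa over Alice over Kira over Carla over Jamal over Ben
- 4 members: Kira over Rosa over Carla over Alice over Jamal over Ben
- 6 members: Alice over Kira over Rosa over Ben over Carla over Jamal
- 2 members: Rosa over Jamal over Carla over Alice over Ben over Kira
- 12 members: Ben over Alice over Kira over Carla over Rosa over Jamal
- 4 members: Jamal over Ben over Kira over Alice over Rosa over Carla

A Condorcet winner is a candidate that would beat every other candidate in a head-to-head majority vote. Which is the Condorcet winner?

Alice

Alice vs Ben: 23–16
Alice vs Kira: 31–8
Alice vs Carla: 33–6
Alice vs Rosa: 22–17
Alice vs Jamal: 33–6
Alice beats every other candidate.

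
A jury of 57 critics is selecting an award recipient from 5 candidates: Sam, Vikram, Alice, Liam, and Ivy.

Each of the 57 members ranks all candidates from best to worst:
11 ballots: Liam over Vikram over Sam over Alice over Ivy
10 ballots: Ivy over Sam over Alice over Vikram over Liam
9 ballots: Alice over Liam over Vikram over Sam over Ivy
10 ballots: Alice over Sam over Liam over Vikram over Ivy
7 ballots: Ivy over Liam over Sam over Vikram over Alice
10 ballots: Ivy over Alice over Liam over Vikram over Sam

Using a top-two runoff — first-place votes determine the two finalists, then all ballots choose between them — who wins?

Alice

Round 1 first-place votes: Sam 0, Vikram 0, Alice 19, Liam 11, Ivy 27. Ivy and Alice advance.
Runoff: Ivy is ranked above Alice on 27 ballots, Alice above Ivy on 30.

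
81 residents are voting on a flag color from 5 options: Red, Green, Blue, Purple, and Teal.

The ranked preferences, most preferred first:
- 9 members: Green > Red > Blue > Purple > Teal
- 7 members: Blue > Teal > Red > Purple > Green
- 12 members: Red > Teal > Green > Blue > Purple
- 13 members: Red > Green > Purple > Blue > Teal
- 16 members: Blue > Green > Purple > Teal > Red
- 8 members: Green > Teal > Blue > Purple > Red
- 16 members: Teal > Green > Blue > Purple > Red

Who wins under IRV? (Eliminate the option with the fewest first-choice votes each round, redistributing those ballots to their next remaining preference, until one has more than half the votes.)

Round 1: Red 25, Green 17, Blue 23, Purple 0, Teal 16. Purple eliminated.
Round 2: Red 25, Green 17, Blue 23, Teal 16. Teal eliminated.
Round 3: Red 25, Green 33, Blue 23. Blue eliminated.
Round 4: Red 32, Green 49. Green has a majority (≥41).

Green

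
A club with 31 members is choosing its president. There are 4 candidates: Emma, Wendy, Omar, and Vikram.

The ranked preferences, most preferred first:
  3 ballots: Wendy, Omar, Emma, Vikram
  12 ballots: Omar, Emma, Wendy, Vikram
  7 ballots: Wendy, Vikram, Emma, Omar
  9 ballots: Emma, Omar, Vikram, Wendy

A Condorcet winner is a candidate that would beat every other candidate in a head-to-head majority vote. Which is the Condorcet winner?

Emma

Emma vs Wendy: 21–10
Emma vs Omar: 16–15
Emma vs Vikram: 24–7
Emma beats every other candidate.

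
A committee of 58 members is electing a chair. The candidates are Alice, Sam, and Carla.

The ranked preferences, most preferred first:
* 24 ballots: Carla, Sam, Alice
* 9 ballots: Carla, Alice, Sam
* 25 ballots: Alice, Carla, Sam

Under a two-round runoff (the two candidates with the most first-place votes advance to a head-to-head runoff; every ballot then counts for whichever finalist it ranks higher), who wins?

Carla

Round 1 first-place votes: Alice 25, Sam 0, Carla 33. Carla and Alice advance.
Runoff: Carla is ranked above Alice on 33 ballots, Alice above Carla on 25.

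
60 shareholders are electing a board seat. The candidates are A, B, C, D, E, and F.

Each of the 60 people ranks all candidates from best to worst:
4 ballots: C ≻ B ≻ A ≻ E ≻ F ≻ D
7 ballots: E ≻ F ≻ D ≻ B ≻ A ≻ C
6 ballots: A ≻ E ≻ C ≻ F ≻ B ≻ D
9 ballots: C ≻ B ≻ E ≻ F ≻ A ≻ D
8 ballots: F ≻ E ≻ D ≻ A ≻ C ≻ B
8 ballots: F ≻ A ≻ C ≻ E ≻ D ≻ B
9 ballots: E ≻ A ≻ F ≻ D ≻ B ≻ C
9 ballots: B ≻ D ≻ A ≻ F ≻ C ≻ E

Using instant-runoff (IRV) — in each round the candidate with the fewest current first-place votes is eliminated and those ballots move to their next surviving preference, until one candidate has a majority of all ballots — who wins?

E

Round 1: A 6, B 9, C 13, D 0, E 16, F 16. D eliminated.
Round 2: A 6, B 9, C 13, E 16, F 16. A eliminated.
Round 3: B 9, C 13, E 22, F 16. B eliminated.
Round 4: C 13, E 22, F 25. C eliminated.
Round 5: E 35, F 25. E has a majority (≥31).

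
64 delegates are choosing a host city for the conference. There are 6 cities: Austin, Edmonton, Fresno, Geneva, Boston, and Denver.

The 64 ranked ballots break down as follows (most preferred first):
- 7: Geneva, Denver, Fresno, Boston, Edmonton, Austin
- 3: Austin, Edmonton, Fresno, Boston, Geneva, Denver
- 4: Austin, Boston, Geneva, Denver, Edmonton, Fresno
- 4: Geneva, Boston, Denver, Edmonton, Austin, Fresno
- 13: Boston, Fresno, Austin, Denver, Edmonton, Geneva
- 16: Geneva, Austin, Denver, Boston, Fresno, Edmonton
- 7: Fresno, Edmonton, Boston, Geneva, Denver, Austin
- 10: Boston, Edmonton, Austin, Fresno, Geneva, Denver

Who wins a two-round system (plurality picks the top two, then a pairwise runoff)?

Round 1 first-place votes: Austin 7, Edmonton 0, Fresno 7, Geneva 27, Boston 23, Denver 0. Geneva and Boston advance.
Runoff: Geneva is ranked above Boston on 27 ballots, Boston above Geneva on 37.

Boston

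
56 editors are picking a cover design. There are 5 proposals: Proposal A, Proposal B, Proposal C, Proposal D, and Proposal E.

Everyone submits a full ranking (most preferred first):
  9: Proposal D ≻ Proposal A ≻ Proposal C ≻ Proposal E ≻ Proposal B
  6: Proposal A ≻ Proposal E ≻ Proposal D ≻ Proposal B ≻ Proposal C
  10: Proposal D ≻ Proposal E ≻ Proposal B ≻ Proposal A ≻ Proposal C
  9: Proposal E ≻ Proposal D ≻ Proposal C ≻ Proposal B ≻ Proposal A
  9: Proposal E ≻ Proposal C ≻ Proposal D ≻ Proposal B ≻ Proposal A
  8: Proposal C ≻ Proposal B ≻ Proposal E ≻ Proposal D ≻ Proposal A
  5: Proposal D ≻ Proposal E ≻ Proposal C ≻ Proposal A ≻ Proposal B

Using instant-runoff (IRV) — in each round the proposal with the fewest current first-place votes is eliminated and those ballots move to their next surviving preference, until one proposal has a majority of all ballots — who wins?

Round 1: Proposal A 6, Proposal B 0, Proposal C 8, Proposal D 24, Proposal E 18. Proposal B eliminated.
Round 2: Proposal A 6, Proposal C 8, Proposal D 24, Proposal E 18. Proposal A eliminated.
Round 3: Proposal C 8, Proposal D 24, Proposal E 24. Proposal C eliminated.
Round 4: Proposal D 24, Proposal E 32. Proposal E has a majority (≥29).

Proposal E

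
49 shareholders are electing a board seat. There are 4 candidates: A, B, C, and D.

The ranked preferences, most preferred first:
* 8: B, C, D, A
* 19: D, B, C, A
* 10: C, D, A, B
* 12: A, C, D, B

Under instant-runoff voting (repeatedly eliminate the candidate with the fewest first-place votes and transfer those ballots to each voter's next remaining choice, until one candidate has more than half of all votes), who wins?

C

Round 1: A 12, B 8, C 10, D 19. B eliminated.
Round 2: A 12, C 18, D 19. A eliminated.
Round 3: C 30, D 19. C has a majority (≥25).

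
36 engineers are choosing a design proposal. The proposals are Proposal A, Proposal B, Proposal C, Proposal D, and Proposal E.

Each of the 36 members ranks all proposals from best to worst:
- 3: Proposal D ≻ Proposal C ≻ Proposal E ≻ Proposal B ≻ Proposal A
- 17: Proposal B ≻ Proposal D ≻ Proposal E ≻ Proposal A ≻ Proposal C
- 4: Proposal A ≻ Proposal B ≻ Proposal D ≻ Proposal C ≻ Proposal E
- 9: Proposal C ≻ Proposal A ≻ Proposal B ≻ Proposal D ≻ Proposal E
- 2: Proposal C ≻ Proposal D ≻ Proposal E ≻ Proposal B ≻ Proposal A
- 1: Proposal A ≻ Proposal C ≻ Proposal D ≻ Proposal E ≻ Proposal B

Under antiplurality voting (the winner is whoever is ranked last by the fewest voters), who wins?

Proposal D

Last-place votes: Proposal A 5, Proposal B 1, Proposal C 17, Proposal D 0, Proposal E 13.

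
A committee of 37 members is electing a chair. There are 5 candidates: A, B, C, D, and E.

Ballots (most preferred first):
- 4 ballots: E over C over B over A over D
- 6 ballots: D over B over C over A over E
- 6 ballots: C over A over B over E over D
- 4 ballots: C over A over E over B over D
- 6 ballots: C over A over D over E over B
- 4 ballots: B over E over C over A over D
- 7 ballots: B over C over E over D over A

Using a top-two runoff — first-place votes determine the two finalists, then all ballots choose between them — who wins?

C

Round 1 first-place votes: A 0, B 11, C 16, D 6, E 4. C and B advance.
Runoff: C is ranked above B on 20 ballots, B above C on 17.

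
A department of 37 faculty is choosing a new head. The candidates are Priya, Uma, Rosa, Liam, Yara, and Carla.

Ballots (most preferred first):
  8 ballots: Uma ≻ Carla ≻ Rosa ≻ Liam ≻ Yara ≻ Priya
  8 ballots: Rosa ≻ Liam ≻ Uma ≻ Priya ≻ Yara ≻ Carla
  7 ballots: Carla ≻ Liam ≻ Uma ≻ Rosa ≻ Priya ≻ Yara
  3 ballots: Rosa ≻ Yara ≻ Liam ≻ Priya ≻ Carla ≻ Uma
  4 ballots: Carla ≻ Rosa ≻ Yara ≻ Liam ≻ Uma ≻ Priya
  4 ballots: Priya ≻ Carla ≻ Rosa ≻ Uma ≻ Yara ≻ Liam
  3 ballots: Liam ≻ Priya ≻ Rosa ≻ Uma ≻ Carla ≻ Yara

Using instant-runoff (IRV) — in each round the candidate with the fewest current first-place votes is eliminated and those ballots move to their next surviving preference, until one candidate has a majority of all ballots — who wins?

Round 1: Priya 4, Uma 8, Rosa 11, Liam 3, Yara 0, Carla 11. Yara eliminated.
Round 2: Priya 4, Uma 8, Rosa 11, Liam 3, Carla 11. Liam eliminated.
Round 3: Priya 7, Uma 8, Rosa 11, Carla 11. Priya eliminated.
Round 4: Uma 8, Rosa 14, Carla 15. Uma eliminated.
Round 5: Rosa 14, Carla 23. Carla has a majority (≥19).

Carla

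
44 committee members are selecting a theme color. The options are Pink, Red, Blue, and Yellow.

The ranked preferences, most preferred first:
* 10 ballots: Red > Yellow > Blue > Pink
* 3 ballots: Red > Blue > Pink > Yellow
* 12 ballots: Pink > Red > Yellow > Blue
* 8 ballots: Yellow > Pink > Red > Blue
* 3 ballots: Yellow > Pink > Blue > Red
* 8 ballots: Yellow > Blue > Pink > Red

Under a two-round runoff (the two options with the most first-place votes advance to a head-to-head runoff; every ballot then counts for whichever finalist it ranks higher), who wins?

Round 1 first-place votes: Pink 12, Red 13, Blue 0, Yellow 19. Yellow and Red advance.
Runoff: Yellow is ranked above Red on 19 ballots, Red above Yellow on 25.

Red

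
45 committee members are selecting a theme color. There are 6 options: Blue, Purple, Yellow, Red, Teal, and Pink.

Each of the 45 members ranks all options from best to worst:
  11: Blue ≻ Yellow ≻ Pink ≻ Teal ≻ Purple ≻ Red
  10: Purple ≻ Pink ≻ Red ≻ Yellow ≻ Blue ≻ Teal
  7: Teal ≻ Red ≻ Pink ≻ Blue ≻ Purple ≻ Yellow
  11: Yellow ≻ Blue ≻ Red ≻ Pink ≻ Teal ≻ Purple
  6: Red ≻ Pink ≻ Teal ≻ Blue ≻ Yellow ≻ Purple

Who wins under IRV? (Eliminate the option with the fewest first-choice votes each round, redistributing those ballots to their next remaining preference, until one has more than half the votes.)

Yellow

Round 1: Blue 11, Purple 10, Yellow 11, Red 6, Teal 7, Pink 0. Pink eliminated.
Round 2: Blue 11, Purple 10, Yellow 11, Red 6, Teal 7. Red eliminated.
Round 3: Blue 11, Purple 10, Yellow 11, Teal 13. Purple eliminated.
Round 4: Blue 11, Yellow 21, Teal 13. Blue eliminated.
Round 5: Yellow 32, Teal 13. Yellow has a majority (≥23).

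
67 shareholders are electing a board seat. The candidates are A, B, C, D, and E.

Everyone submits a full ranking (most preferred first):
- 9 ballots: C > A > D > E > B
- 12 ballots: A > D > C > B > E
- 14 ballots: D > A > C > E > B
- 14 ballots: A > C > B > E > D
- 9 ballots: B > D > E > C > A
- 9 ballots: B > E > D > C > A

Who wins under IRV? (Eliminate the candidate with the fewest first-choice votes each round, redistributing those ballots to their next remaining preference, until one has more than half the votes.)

A

Round 1: A 26, B 18, C 9, D 14, E 0. E eliminated.
Round 2: A 26, B 18, C 9, D 14. C eliminated.
Round 3: A 35, B 18, D 14. A has a majority (≥34).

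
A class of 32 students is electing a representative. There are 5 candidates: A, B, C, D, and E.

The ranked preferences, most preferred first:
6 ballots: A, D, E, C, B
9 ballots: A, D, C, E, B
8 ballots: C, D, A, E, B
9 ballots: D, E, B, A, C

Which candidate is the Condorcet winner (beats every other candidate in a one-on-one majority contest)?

D vs A: 17–15
D vs B: 32–0
D vs C: 24–8
D vs E: 32–0
D beats every other candidate.

D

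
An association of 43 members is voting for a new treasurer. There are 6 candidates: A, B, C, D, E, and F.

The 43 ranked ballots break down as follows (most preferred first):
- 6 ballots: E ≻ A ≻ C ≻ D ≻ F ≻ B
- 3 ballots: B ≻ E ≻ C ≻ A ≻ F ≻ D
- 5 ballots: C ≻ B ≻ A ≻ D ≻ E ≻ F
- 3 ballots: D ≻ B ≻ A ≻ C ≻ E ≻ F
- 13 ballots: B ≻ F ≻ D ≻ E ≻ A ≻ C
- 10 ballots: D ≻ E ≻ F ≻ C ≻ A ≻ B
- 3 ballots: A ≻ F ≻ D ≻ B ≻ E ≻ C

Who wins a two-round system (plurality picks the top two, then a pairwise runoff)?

Round 1 first-place votes: A 3, B 16, C 5, D 13, E 6, F 0. B and D advance.
Runoff: B is ranked above D on 21 ballots, D above B on 22.

D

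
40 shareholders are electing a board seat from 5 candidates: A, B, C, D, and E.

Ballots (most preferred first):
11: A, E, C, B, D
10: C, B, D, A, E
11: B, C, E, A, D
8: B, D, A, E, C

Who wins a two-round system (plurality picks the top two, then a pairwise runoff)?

Round 1 first-place votes: A 11, B 19, C 10, D 0, E 0. B and A advance.
Runoff: B is ranked above A on 29 ballots, A above B on 11.

B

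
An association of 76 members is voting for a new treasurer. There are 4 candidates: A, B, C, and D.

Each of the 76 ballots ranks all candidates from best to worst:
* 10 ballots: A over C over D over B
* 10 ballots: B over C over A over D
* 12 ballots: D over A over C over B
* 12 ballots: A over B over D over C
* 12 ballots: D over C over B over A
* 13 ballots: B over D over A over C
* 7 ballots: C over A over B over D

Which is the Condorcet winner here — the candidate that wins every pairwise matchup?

A

A vs B: 41–35
A vs C: 47–29
A vs D: 39–37
A beats every other candidate.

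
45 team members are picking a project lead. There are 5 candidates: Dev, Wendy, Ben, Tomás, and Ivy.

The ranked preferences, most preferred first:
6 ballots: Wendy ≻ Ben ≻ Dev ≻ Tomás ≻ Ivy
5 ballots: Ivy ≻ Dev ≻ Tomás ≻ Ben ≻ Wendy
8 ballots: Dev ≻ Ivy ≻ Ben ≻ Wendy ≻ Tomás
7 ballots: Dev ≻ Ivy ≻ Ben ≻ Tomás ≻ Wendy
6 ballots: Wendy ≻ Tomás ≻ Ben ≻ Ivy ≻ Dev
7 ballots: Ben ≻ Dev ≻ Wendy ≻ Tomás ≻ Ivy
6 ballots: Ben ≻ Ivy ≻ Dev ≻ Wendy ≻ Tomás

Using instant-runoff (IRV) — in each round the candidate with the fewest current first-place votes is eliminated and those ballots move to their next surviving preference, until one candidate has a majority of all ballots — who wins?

Round 1: Dev 15, Wendy 12, Ben 13, Tomás 0, Ivy 5. Tomás eliminated.
Round 2: Dev 15, Wendy 12, Ben 13, Ivy 5. Ivy eliminated.
Round 3: Dev 20, Wendy 12, Ben 13. Wendy eliminated.
Round 4: Dev 20, Ben 25. Ben has a majority (≥23).

Ben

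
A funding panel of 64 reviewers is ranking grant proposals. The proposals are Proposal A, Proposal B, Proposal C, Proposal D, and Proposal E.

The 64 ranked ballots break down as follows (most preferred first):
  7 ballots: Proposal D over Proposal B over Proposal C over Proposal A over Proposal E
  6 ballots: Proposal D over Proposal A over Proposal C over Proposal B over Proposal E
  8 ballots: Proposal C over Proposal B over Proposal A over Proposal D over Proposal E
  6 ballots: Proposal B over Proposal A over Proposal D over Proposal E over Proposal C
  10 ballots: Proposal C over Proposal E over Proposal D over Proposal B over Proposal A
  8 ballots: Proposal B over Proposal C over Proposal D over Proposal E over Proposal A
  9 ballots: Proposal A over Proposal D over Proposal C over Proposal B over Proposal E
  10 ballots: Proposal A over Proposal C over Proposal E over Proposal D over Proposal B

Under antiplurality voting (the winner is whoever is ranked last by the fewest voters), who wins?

Last-place votes: Proposal A 18, Proposal B 10, Proposal C 6, Proposal D 0, Proposal E 30.

Proposal D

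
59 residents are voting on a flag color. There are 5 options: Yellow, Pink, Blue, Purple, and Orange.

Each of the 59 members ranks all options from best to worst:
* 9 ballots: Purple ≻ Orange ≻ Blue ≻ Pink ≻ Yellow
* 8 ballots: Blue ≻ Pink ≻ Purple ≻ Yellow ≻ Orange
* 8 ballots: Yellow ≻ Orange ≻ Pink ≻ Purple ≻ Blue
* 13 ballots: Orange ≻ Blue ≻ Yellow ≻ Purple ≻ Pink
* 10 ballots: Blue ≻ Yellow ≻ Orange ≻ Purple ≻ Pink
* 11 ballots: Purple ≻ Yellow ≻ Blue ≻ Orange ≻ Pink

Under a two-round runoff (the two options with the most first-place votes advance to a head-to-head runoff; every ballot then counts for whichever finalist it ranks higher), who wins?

Blue

Round 1 first-place votes: Yellow 8, Pink 0, Blue 18, Purple 20, Orange 13. Purple and Blue advance.
Runoff: Purple is ranked above Blue on 28 ballots, Blue above Purple on 31.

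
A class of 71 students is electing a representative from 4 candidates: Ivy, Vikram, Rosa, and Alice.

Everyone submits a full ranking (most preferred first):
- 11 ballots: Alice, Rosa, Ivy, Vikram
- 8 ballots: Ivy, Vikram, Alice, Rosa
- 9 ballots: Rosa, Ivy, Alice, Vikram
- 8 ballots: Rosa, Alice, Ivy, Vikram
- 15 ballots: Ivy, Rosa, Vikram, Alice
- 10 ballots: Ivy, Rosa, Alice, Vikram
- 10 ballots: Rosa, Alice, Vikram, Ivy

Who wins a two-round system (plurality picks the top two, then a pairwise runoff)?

Rosa

Round 1 first-place votes: Ivy 33, Vikram 0, Rosa 27, Alice 11. Ivy and Rosa advance.
Runoff: Ivy is ranked above Rosa on 33 ballots, Rosa above Ivy on 38.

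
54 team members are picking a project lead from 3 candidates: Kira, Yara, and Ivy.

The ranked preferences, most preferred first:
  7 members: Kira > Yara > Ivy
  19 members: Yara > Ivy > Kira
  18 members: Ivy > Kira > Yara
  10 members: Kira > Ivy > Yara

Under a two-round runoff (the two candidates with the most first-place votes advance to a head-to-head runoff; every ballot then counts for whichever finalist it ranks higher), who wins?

Round 1 first-place votes: Kira 17, Yara 19, Ivy 18. Yara and Ivy advance.
Runoff: Yara is ranked above Ivy on 26 ballots, Ivy above Yara on 28.

Ivy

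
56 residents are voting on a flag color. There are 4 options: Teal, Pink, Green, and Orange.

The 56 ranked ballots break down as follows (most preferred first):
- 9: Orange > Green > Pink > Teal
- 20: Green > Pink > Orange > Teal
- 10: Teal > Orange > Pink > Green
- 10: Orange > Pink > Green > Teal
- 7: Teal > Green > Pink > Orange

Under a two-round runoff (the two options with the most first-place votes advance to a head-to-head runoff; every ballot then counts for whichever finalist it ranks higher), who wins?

Round 1 first-place votes: Teal 17, Pink 0, Green 20, Orange 19. Green and Orange advance.
Runoff: Green is ranked above Orange on 27 ballots, Orange above Green on 29.

Orange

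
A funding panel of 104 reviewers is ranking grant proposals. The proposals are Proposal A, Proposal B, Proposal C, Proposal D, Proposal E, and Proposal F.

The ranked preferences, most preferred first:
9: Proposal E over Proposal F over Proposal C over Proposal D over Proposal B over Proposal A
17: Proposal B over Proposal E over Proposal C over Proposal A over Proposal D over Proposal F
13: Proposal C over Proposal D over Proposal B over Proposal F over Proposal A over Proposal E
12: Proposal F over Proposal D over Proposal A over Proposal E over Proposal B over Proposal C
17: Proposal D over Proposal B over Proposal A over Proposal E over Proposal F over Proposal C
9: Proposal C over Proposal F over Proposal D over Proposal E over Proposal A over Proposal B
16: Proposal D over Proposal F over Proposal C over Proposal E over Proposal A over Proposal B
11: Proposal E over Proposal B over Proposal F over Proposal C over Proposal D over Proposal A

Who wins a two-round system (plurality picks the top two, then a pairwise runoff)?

Round 1 first-place votes: Proposal A 0, Proposal B 17, Proposal C 22, Proposal D 33, Proposal E 20, Proposal F 12. Proposal D and Proposal C advance.
Runoff: Proposal D is ranked above Proposal C on 45 ballots, Proposal C above Proposal D on 59.

Proposal C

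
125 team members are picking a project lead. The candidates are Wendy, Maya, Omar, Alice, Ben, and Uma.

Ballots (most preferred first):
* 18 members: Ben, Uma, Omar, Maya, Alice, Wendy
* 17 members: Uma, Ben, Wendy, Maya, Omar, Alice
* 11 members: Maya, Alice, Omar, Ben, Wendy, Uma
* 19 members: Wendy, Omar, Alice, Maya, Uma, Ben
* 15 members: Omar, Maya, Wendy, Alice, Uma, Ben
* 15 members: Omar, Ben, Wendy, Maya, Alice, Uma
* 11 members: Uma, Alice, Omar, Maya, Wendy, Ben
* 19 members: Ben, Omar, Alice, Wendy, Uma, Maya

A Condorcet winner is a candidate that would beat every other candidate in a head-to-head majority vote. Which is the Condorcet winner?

Omar vs Wendy: 89–36
Omar vs Maya: 97–28
Omar vs Alice: 103–22
Omar vs Ben: 71–54
Omar vs Uma: 79–46
Omar beats every other candidate.

Omar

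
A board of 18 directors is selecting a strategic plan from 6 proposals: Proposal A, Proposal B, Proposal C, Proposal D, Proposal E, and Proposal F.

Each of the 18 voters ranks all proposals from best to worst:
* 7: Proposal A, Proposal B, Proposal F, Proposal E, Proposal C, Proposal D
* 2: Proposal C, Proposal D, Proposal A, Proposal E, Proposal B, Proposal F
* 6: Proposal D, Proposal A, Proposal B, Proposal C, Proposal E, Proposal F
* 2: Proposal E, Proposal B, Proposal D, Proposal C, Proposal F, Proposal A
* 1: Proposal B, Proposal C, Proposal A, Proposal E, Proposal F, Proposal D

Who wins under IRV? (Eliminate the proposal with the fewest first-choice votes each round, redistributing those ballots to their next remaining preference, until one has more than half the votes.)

Proposal D

Round 1: Proposal A 7, Proposal B 1, Proposal C 2, Proposal D 6, Proposal E 2, Proposal F 0. Proposal F eliminated.
Round 2: Proposal A 7, Proposal B 1, Proposal C 2, Proposal D 6, Proposal E 2. Proposal B eliminated.
Round 3: Proposal A 7, Proposal C 3, Proposal D 6, Proposal E 2. Proposal E eliminated.
Round 4: Proposal A 7, Proposal C 3, Proposal D 8. Proposal C eliminated.
Round 5: Proposal A 8, Proposal D 10. Proposal D has a majority (≥10).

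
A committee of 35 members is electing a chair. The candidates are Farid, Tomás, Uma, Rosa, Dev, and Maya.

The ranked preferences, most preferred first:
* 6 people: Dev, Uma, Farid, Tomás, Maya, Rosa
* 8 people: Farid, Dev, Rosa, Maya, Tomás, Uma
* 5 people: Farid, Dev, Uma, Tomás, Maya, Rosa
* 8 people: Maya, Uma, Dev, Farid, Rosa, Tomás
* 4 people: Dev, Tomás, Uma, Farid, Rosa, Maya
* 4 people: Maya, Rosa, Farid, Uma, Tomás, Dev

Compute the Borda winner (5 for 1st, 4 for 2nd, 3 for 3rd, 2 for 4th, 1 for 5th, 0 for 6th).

Dev

Farid: 6×3 + 8×5 + 5×5 + 8×2 + 4×2 + 4×3 = 119
Tomás: 6×2 + 8×1 + 5×2 + 8×0 + 4×4 + 4×1 = 50
Uma: 6×4 + 8×0 + 5×3 + 8×4 + 4×3 + 4×2 = 91
Rosa: 6×0 + 8×3 + 5×0 + 8×1 + 4×1 + 4×4 = 52
Dev: 6×5 + 8×4 + 5×4 + 8×3 + 4×5 + 4×0 = 126
Maya: 6×1 + 8×2 + 5×1 + 8×5 + 4×0 + 4×5 = 87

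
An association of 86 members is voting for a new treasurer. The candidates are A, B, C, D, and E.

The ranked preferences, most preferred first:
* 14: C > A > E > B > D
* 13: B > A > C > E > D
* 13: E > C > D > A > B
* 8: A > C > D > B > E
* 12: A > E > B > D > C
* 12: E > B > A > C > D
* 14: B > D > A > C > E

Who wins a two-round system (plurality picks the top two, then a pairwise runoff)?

E

Round 1 first-place votes: A 20, B 27, C 14, D 0, E 25. B and E advance.
Runoff: B is ranked above E on 35 ballots, E above B on 51.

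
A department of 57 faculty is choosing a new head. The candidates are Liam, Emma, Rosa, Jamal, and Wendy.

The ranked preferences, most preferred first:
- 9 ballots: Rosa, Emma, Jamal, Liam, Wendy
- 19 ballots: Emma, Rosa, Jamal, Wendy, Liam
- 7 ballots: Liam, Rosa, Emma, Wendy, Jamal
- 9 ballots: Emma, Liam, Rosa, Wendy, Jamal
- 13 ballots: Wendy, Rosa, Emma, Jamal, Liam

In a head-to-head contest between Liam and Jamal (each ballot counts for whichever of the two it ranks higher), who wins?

Liam is ranked above Jamal on 16 ballots; Jamal above Liam on 41.

Jamal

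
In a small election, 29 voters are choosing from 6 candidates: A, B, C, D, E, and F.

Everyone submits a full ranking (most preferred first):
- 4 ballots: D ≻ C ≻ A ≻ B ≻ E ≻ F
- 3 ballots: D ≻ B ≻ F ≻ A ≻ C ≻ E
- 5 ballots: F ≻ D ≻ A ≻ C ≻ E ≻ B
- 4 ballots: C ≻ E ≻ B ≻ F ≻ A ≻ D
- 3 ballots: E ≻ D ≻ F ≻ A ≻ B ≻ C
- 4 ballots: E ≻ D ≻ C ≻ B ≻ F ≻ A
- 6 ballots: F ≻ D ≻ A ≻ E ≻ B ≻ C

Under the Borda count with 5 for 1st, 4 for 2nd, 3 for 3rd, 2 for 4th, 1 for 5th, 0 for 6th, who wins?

A: 4×3 + 3×2 + 5×3 + 4×1 + 3×2 + 4×0 + 6×3 = 61
B: 4×2 + 3×4 + 5×0 + 4×3 + 3×1 + 4×2 + 6×1 = 49
C: 4×4 + 3×1 + 5×2 + 4×5 + 3×0 + 4×3 + 6×0 = 61
D: 4×5 + 3×5 + 5×4 + 4×0 + 3×4 + 4×4 + 6×4 = 107
E: 4×1 + 3×0 + 5×1 + 4×4 + 3×5 + 4×5 + 6×2 = 72
F: 4×0 + 3×3 + 5×5 + 4×2 + 3×3 + 4×1 + 6×5 = 85

D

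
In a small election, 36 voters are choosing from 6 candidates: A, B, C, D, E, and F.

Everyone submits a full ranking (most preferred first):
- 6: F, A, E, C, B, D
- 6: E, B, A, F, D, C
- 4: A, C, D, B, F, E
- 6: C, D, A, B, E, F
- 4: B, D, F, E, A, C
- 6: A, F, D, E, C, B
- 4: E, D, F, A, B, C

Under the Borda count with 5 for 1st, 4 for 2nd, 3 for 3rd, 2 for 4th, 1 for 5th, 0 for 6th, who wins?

A: 6×4 + 6×3 + 4×5 + 6×3 + 4×1 + 6×5 + 4×2 = 122
B: 6×1 + 6×4 + 4×2 + 6×2 + 4×5 + 6×0 + 4×1 = 74
C: 6×2 + 6×0 + 4×4 + 6×5 + 4×0 + 6×1 + 4×0 = 64
D: 6×0 + 6×1 + 4×3 + 6×4 + 4×4 + 6×3 + 4×4 = 92
E: 6×3 + 6×5 + 4×0 + 6×1 + 4×2 + 6×2 + 4×5 = 94
F: 6×5 + 6×2 + 4×1 + 6×0 + 4×3 + 6×4 + 4×3 = 94

A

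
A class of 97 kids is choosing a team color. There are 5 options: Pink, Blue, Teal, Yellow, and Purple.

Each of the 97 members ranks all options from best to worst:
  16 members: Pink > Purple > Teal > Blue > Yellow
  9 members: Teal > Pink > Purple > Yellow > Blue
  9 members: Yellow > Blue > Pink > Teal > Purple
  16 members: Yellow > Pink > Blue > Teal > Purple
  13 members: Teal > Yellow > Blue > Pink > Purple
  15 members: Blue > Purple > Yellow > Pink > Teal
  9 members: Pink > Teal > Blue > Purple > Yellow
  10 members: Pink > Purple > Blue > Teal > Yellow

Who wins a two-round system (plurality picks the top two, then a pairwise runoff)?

Round 1 first-place votes: Pink 35, Blue 15, Teal 22, Yellow 25, Purple 0. Pink and Yellow advance.
Runoff: Pink is ranked above Yellow on 44 ballots, Yellow above Pink on 53.

Yellow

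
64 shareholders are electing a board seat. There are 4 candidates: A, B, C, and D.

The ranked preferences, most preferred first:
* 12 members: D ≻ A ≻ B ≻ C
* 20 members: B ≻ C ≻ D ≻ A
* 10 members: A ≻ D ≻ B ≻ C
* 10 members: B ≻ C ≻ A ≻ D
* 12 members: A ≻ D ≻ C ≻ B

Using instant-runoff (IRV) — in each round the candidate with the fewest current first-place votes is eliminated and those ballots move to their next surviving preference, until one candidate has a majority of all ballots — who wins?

A

Round 1: A 22, B 30, C 0, D 12. C eliminated.
Round 2: A 22, B 30, D 12. D eliminated.
Round 3: A 34, B 30. A has a majority (≥33).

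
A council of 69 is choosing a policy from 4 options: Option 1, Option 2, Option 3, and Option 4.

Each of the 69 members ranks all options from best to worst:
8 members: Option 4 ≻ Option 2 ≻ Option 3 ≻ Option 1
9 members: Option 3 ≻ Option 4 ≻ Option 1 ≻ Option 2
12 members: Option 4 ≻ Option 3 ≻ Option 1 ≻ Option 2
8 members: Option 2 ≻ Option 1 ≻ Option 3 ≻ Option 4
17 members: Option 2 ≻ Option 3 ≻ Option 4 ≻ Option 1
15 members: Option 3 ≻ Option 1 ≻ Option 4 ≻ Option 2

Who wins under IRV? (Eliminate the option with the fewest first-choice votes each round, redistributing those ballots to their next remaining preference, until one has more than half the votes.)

Option 3

Round 1: Option 1 0, Option 2 25, Option 3 24, Option 4 20. Option 1 eliminated.
Round 2: Option 2 25, Option 3 24, Option 4 20. Option 4 eliminated.
Round 3: Option 2 33, Option 3 36. Option 3 has a majority (≥35).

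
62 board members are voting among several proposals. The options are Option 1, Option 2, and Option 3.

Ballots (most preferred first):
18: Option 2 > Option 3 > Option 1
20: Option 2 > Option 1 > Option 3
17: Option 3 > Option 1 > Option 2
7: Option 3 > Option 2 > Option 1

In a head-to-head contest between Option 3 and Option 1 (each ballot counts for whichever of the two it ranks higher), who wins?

Option 3 is ranked above Option 1 on 42 ballots; Option 1 above Option 3 on 20.

Option 3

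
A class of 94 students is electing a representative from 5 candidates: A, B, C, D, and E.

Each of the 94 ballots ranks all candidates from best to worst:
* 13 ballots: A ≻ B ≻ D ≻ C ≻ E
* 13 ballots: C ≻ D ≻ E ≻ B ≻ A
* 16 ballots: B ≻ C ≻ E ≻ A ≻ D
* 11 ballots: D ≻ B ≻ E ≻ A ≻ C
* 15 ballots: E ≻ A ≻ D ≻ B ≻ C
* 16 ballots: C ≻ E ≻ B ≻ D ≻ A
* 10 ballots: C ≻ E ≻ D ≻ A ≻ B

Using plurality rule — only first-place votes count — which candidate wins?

First-place votes: A 13, B 16, C 39, D 11, E 15.

C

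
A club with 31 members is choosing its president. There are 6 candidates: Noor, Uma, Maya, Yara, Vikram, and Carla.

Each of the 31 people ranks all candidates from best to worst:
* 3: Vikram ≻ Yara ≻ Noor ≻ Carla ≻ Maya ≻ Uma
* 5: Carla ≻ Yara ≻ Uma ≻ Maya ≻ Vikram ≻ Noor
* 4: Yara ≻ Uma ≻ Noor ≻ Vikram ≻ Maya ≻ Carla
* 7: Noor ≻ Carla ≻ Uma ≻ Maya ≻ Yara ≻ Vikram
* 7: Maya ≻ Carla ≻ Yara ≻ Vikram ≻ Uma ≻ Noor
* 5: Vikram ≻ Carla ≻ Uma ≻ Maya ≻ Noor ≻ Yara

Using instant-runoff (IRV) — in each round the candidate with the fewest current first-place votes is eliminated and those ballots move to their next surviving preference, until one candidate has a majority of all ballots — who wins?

Maya

Round 1: Noor 7, Uma 0, Maya 7, Yara 4, Vikram 8, Carla 5. Uma eliminated.
Round 2: Noor 7, Maya 7, Yara 4, Vikram 8, Carla 5. Yara eliminated.
Round 3: Noor 11, Maya 7, Vikram 8, Carla 5. Carla eliminated.
Round 4: Noor 11, Maya 12, Vikram 8. Vikram eliminated.
Round 5: Noor 14, Maya 17. Maya has a majority (≥16).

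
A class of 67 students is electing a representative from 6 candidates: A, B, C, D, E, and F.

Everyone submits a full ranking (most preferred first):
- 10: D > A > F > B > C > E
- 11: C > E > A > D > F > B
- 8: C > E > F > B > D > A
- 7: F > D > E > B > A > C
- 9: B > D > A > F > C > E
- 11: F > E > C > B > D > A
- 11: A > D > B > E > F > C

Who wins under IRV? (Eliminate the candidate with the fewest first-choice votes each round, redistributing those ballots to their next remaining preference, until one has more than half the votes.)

Round 1: A 11, B 9, C 19, D 10, E 0, F 18. E eliminated.
Round 2: A 11, B 9, C 19, D 10, F 18. B eliminated.
Round 3: A 11, C 19, D 19, F 18. A eliminated.
Round 4: C 19, D 30, F 18. F eliminated.
Round 5: C 30, D 37. D has a majority (≥34).

D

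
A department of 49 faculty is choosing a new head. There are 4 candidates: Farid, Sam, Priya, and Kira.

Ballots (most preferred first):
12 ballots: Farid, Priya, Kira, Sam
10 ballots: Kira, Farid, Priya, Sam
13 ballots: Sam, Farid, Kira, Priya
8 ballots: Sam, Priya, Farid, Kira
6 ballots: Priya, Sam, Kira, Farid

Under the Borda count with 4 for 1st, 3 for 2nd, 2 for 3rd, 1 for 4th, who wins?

Farid

Farid: 12×4 + 10×3 + 13×3 + 8×2 + 6×1 = 139
Sam: 12×1 + 10×1 + 13×4 + 8×4 + 6×3 = 124
Priya: 12×3 + 10×2 + 13×1 + 8×3 + 6×4 = 117
Kira: 12×2 + 10×4 + 13×2 + 8×1 + 6×2 = 110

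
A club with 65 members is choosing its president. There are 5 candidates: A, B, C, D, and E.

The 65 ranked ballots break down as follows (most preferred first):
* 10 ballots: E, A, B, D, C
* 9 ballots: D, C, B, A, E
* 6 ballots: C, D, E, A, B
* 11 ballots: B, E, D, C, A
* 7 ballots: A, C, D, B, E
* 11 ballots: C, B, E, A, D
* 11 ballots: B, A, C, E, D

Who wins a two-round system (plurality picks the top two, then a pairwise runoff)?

C

Round 1 first-place votes: A 7, B 22, C 17, D 9, E 10. B and C advance.
Runoff: B is ranked above C on 32 ballots, C above B on 33.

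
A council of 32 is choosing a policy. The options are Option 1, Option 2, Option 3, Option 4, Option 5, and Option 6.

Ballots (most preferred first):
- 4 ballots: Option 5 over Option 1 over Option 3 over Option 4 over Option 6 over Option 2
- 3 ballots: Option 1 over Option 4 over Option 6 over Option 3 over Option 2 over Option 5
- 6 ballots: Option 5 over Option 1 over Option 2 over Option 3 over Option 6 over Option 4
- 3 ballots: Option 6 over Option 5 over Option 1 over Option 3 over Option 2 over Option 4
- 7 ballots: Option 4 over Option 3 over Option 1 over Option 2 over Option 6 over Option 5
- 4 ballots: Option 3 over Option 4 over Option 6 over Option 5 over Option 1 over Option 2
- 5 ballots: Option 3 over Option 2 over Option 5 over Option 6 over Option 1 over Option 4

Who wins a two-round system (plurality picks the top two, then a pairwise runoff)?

Option 3

Round 1 first-place votes: Option 1 3, Option 2 0, Option 3 9, Option 4 7, Option 5 10, Option 6 3. Option 5 and Option 3 advance.
Runoff: Option 5 is ranked above Option 3 on 13 ballots, Option 3 above Option 5 on 19.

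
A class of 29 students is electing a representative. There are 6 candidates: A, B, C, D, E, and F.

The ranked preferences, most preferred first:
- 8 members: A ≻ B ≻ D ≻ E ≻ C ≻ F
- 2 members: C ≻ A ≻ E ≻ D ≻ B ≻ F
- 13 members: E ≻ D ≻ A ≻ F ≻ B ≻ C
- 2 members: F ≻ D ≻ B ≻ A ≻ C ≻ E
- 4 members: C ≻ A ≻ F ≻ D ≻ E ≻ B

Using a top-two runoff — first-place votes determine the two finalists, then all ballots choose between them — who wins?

Round 1 first-place votes: A 8, B 0, C 6, D 0, E 13, F 2. E and A advance.
Runoff: E is ranked above A on 13 ballots, A above E on 16.

A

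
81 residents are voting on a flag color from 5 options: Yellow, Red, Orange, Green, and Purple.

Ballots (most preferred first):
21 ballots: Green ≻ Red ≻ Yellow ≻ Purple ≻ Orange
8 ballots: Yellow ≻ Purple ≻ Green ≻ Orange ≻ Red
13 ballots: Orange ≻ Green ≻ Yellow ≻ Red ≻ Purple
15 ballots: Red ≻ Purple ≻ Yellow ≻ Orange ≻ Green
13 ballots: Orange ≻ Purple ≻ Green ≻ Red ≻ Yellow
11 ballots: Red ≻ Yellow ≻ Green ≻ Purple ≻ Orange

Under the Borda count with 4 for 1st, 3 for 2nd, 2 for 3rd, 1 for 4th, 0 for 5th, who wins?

Yellow: 21×2 + 8×4 + 13×2 + 15×2 + 13×0 + 11×3 = 163
Red: 21×3 + 8×0 + 13×1 + 15×4 + 13×1 + 11×4 = 193
Orange: 21×0 + 8×1 + 13×4 + 15×1 + 13×4 + 11×0 = 127
Green: 21×4 + 8×2 + 13×3 + 15×0 + 13×2 + 11×2 = 187
Purple: 21×1 + 8×3 + 13×0 + 15×3 + 13×3 + 11×1 = 140

Red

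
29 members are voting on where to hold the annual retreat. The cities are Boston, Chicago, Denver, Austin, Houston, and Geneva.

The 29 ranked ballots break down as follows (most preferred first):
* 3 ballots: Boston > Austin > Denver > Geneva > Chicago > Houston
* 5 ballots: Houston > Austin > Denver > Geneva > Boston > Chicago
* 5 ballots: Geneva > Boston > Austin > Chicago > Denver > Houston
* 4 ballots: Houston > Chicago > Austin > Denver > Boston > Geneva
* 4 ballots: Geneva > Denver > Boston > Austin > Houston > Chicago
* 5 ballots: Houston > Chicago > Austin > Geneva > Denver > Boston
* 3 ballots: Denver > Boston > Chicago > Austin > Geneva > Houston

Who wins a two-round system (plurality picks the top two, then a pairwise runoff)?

Geneva

Round 1 first-place votes: Boston 3, Chicago 0, Denver 3, Austin 0, Houston 14, Geneva 9. Houston and Geneva advance.
Runoff: Houston is ranked above Geneva on 14 ballots, Geneva above Houston on 15.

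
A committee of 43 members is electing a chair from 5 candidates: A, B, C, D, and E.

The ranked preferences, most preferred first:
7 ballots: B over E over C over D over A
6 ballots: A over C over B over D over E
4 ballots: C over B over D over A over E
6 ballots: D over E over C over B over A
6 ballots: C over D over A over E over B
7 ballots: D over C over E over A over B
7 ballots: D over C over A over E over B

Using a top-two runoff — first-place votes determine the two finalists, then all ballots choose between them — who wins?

C

Round 1 first-place votes: A 6, B 7, C 10, D 20, E 0. D and C advance.
Runoff: D is ranked above C on 20 ballots, C above D on 23.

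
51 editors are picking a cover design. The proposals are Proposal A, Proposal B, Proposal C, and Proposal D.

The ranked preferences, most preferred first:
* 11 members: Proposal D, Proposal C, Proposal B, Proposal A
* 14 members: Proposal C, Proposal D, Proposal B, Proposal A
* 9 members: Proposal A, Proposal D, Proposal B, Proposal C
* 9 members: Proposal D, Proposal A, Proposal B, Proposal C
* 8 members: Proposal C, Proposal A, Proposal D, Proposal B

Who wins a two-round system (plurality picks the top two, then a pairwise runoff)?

Round 1 first-place votes: Proposal A 9, Proposal B 0, Proposal C 22, Proposal D 20. Proposal C and Proposal D advance.
Runoff: Proposal C is ranked above Proposal D on 22 ballots, Proposal D above Proposal C on 29.

Proposal D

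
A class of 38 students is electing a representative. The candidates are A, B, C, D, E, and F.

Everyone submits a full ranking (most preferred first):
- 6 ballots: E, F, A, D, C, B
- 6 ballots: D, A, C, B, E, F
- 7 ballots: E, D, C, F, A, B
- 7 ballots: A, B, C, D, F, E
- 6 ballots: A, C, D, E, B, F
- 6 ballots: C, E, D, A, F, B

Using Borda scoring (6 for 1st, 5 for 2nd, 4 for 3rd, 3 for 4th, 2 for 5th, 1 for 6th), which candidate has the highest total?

A

A: 6×4 + 6×5 + 7×2 + 7×6 + 6×6 + 6×3 = 164
B: 6×1 + 6×3 + 7×1 + 7×5 + 6×2 + 6×1 = 84
C: 6×2 + 6×4 + 7×4 + 7×4 + 6×5 + 6×6 = 158
D: 6×3 + 6×6 + 7×5 + 7×3 + 6×4 + 6×4 = 158
E: 6×6 + 6×2 + 7×6 + 7×1 + 6×3 + 6×5 = 145
F: 6×5 + 6×1 + 7×3 + 7×2 + 6×1 + 6×2 = 89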